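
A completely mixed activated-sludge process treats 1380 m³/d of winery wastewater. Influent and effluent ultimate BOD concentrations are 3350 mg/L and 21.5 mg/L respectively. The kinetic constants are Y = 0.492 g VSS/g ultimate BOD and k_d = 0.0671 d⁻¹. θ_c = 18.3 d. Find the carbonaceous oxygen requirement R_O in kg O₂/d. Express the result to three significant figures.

R_O ≈ 3150 kg O₂/d

Y_obs = Y / (1 + k_d θ_c) = 0.492 / (1 + 0.0671 × 18.3) = 0.492 / 2.228 = 0.2208.
Q·(S₀ − S) = 1380 × (3350 − 21.5) × 10⁻³ = 4593 kg/d removed.
Net sludge production P_X = 0.2208 × 4593 = 1014 kg VSS/d.
Carbonaceous O₂ demand = substrate oxidised − cell-mass equivalent = 4593 − 1.42 × 1014 = 3153 kg O₂/d.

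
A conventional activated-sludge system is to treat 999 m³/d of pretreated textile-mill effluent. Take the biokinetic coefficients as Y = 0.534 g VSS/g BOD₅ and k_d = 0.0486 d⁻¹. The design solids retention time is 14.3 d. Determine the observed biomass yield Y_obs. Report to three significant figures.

Y_obs ≈ 0.315 g VSS/g BOD₅

Y_obs = Y / (1 + k_d θ_c) = 0.534 / (1 + 0.0486 × 14.3) = 0.534 / 1.695 = 0.3150.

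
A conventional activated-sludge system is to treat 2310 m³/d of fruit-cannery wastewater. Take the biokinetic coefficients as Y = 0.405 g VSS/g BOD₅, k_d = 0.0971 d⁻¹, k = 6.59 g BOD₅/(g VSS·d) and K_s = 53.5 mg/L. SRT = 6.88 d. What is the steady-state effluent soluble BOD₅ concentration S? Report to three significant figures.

S ≈ 5.35 mg/L

From the Monod/SRT balance for a CMAS, S = K_s·(1+k_d θ_c)/[θ_c·(Y k − k_d) − 1] = 53.5 × (1 + 0.0971 × 6.88) / [6.88 × (0.405 × 6.59 − 0.0971) − 1] = 89.24 / 16.69 = 5.346 mg/L.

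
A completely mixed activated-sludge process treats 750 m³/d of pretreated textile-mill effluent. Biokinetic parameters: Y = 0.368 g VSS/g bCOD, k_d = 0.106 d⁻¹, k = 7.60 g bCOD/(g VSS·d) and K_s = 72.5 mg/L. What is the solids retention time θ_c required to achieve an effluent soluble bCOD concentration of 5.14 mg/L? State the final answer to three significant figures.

θ_c ≈ 12.6 d

Specific growth rate at S = 5.14 mg/L: μ = YkS/(K_s+S) = 0.368·7.60·5.14/(72.5+5.14) = 0.1852 d⁻¹.
θ_c = 1/(μ − k_d) = 1/(0.1852 − 0.106) = 1/0.07916 = 12.63 d.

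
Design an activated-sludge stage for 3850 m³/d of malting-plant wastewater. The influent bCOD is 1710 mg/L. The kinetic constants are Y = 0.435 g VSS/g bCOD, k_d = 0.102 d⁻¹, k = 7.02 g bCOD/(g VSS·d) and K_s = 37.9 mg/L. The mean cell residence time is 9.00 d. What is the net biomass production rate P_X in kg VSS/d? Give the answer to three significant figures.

Effluent substrate depends only on kinetics and SRT: S = K_s(1 + k_d θ_c) / [θ_c(Yk − k_d) − 1] = 37.9 × (1 + 0.102 × 9.00) / [9.00 × (0.435 × 7.02 − 0.102) − 1] = 72.69 / 25.57 = 2.843 mg/L.
Correct the yield for decay: Y_obs = Y/(1 + k_d θ_c) = 0.435 / (1 + 0.102 × 9.00) = 0.435 / 1.918 = 0.2268.
Substrate removed = Q·(S₀ − S) = 3850 m³/d × (1710 − 2.84) g/m³ = 6.57×10^6 g/d = 6573 kg/d.
Biomass produced: P_X = Y_obs·Q·ΔS = 0.2268 × 6573 ≈ 1491 kg VSS/d.

P_X ≈ 1490 kg VSS/d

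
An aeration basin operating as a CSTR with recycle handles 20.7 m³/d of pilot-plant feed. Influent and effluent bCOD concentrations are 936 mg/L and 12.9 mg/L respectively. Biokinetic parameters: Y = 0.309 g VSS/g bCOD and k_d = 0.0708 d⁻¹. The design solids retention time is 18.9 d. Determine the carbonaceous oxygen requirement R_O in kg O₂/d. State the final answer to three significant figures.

R_O ≈ 15.5 kg O₂/d

Y_obs = Y / (1 + k_d θ_c) = 0.309 / (1 + 0.0708 × 18.9) = 0.309 / 2.338 = 0.1322.
Q·(S₀ − S) = 20.7 × (936 − 12.9) × 10⁻³ = 19.11 kg/d removed.
Net sludge production P_X = 0.1322 × 19.11 = 2.525 kg VSS/d.
Carbonaceous O₂ demand = substrate oxidised − cell-mass equivalent = 19.11 − 1.42 × 2.525 = 15.52 kg O₂/d.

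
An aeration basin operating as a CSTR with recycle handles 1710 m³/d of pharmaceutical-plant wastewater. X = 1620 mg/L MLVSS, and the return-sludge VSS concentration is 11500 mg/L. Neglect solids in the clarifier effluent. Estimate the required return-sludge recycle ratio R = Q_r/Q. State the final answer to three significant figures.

R = Q_r/Q = X/(X_r − X) = 1620 / (11500 − 1620) = 0.1640.

R ≈ 0.164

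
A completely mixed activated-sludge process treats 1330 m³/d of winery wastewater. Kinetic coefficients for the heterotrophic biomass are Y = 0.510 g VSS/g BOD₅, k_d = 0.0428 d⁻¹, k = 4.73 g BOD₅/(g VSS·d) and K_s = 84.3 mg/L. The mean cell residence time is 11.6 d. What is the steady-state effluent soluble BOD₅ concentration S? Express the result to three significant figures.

S ≈ 4.76 mg/L

For a completely mixed reactor with recycle the Lawrence–McCarty relation gives S = K_s·(1 + k_d·θ_c) / [θ_c·(Y·k − k_d) − 1] = 84.3 × (1 + 0.0428 × 11.6) / [11.6 × (0.510 × 4.73 − 0.0428) − 1] = 126.2 / 26.49 = 4.763 mg/L.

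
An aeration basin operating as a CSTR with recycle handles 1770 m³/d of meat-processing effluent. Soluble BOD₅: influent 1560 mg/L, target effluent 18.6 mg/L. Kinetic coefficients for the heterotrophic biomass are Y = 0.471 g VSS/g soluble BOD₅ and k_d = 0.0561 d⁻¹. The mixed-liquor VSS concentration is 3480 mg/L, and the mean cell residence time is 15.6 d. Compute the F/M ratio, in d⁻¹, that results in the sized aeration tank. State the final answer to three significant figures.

Rearranging the biomass balance for a CMAS with decay, V = Y·Q·ΔS·θ_c / [X·(1+k_d θ_c)] = 0.471 × 1770 × (1560 − 18.6) × 15.6 / [3480 × (1 + 0.0561 × 15.6)] = 2×10^7 / 6526 = 3072 m³.
F/M = applied load / biomass = Q·S₀/(V·X) = 1770 × 1560 / (3072 × 3480) = 0.2583 d⁻¹.

F/M ≈ 0.258 d⁻¹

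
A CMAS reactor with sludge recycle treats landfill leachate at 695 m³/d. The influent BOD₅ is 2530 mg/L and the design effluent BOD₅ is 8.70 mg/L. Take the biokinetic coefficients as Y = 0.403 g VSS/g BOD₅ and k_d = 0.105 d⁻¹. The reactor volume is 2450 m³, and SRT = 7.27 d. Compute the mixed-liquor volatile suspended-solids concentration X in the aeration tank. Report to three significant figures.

X ≈ 1190 mg/L

X = Y·Q·ΔS·θ_c / [V·(1 + k_d θ_c)] = 0.403 × 695 × (2530 − 8.70) × 7.27 / [2450 × (1 + 0.105 × 7.27)] = 1188 mg/L.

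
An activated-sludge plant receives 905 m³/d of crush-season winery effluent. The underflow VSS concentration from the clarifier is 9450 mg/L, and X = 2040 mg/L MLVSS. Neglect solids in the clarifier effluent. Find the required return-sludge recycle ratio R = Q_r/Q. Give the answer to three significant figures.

Mass balance around the secondary clarifier (neglecting effluent solids): R = X / (X_r − X) = 2040 / (9450 − 2040) = 0.2753.

R ≈ 0.275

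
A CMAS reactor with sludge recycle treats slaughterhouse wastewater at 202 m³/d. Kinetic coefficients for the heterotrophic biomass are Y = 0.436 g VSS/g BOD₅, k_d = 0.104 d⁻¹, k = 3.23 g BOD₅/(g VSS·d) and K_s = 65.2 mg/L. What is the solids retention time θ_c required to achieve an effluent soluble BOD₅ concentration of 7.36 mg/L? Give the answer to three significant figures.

θ_c ≈ 25.7 d

Specific growth rate at S = 7.36 mg/L: μ = YkS/(K_s+S) = 0.436·3.23·7.36/(65.2+7.36) = 0.1428 d⁻¹.
Then 1/θ_c = μ − k_d = 0.1428 − 0.104 = 0.03885 d⁻¹, giving θ_c = 25.74 d.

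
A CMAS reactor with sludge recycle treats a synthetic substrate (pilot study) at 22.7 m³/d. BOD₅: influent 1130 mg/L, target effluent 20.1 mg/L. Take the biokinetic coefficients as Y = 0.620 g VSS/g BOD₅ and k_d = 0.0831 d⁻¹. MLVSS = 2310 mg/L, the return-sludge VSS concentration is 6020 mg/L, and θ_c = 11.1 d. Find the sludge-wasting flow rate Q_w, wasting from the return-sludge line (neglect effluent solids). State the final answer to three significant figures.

From the SRT design equation V = Y Q (S₀−S) θ_c / [X (1 + k_d θ_c)] = 0.620 × 22.7 × (1130 − 20.1) × 11.1 / [2310 × (1 + 0.0831 × 11.1)] = 1.73×10^5 / 4441 = 39.05 m³.
θ_c = V·X/(Q_w·X_r) when wasting from the recycle, so Q_w = V·X/(θ_c·X_r) = 39.05 × 2310 / (11.1 × 6020) = 1.350 m³/d.

Q_w ≈ 1.35 m³/d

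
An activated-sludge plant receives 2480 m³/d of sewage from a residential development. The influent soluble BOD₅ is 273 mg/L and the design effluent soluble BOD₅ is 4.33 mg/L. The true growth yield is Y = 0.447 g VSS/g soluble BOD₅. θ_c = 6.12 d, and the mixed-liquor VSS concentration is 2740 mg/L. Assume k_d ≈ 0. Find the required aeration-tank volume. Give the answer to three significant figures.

V ≈ 665 m³

With k_d = 0 the design equation reduces to V = Y Q (S₀−S) θ_c / X = 0.447 × 2480 × (273 − 4.33) × 6.12 / 2740 = 665.2 m³.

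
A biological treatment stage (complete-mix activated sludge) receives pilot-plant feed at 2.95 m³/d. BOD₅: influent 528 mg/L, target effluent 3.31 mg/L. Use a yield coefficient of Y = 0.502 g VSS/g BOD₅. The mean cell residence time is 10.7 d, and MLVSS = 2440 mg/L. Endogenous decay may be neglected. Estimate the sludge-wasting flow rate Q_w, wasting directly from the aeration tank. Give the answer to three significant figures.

Biomass mass balance (decay neglected): V·X = Y·Q·(S₀ − S)·θ_c, so V = 0.502 × 2.95 × (528 − 3.31) × 10.7 / 2440 = 3.407 m³.
For wasting at MLVSS concentration, Q_w = V/θ_c = 3.407/10.7 = 0.3184 m³/d.

Q_w ≈ 0.318 m³/d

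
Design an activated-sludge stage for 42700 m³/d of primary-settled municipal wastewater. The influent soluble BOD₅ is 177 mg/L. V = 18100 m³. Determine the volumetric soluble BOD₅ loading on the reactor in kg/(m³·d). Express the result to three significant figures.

L_v = Q S₀ / V = 42700 × 177 × 10⁻³ / 18100 = 0.4176 kg/(m³·d).

L_v ≈ 0.418 kg soluble BOD₅/(m³·d)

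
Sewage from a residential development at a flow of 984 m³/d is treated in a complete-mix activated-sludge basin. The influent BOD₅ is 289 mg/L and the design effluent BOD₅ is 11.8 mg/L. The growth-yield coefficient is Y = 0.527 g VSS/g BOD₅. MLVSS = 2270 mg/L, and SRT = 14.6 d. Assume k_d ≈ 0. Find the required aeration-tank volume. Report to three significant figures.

V ≈ 925 m³

With k_d = 0 the design equation reduces to V = Y Q (S₀−S) θ_c / X = 0.527 × 984 × (289 − 11.8) × 14.6 / 2270 = 924.5 m³.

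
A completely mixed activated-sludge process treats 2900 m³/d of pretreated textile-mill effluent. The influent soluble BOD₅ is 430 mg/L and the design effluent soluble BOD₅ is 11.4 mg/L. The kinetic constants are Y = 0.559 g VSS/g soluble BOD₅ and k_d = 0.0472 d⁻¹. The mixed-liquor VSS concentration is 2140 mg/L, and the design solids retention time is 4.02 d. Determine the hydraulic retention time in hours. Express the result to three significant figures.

τ ≈ 8.87 h

Steady-state biomass mass balance: V·X·(1 + k_d·θ_c) = Y·Q·(S₀ − S)·θ_c, so V = 0.559 × 2900 × (430 − 11.4) × 4.02 / [2140 × (1 + 0.0472 × 4.02)] = 2.73×10^6 / 2546 = 1071 m³.
τ = V/Q = 1071/2900 = 0.3695 d, or 8.867 h.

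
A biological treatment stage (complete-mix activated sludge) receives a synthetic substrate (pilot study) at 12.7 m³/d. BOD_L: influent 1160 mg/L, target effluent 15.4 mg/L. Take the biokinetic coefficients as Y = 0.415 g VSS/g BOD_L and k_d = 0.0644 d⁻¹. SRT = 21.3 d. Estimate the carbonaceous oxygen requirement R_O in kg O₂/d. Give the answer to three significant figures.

R_O ≈ 10.9 kg O₂/d

Y_obs = Y / (1 + k_d θ_c) = 0.415 / (1 + 0.0644 × 21.3) = 0.415 / 2.372 = 0.1750.
Substrate removed = Q·(S₀ − S) = 12.7 m³/d × (1160 − 15.4) g/m³ = 1.45×10^4 g/d = 14.54 kg/d.
Net sludge production P_X = 0.1750 × 14.54 = 2.544 kg VSS/d.
R_O = Q·ΔS − 1.42 P_X = 14.54 − 3.612 = 10.92 kg O₂/d.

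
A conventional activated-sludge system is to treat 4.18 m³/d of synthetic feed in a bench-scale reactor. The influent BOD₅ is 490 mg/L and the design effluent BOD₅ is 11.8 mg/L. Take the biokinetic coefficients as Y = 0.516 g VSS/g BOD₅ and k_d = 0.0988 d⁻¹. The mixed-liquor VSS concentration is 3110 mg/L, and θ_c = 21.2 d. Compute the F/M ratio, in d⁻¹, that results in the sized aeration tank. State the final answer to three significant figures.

F/M ≈ 0.290 d⁻¹

Rearranging the biomass balance for a CMAS with decay, V = Y·Q·ΔS·θ_c / [X·(1+k_d θ_c)] = 0.516 × 4.18 × (490 − 11.8) × 21.2 / [3110 × (1 + 0.0988 × 21.2)] = 2.19×10^4 / 9624 = 2.272 m³.
F/M = applied load / biomass = Q·S₀/(V·X) = 4.18 × 490 / (2.272 × 3110) = 0.2899 d⁻¹.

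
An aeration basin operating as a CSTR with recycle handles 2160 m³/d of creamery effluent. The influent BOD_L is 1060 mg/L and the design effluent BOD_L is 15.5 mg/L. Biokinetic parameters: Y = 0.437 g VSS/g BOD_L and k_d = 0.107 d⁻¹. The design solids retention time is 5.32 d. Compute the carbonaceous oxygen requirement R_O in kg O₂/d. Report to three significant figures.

R_O ≈ 1360 kg O₂/d

Y_obs = Y / (1 + k_d θ_c) = 0.437 / (1 + 0.107 × 5.32) = 0.437 / 1.569 = 0.2785.
Q·(S₀ − S) = 2160 × (1060 − 15.5) × 10⁻³ = 2256 kg/d removed.
P_X = Y_obs·Q·(S₀ − S) = 0.2785 × 2256 = 628.3 kg VSS/d.
R_O = Q·ΔS − 1.42 P_X = 2256 − 892.2 = 1364 kg O₂/d.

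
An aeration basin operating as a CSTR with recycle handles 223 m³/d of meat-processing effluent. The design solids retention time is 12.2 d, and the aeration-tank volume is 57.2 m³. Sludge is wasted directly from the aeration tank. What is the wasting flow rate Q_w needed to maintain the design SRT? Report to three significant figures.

For wasting at MLVSS concentration, Q_w = V/θ_c = 57.20/12.2 = 4.689 m³/d.

Q_w ≈ 4.69 m³/d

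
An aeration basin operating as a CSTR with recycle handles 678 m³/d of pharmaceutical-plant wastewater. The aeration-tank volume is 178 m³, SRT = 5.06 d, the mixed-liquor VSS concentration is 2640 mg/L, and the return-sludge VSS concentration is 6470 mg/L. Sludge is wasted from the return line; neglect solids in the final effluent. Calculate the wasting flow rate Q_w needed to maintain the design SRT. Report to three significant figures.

Q_w ≈ 14.4 m³/d

θ_c = V·X/(Q_w·X_r) when wasting from the recycle, so Q_w = V·X/(θ_c·X_r) = 178.0 × 2640 / (5.06 × 6470) = 14.35 m³/d.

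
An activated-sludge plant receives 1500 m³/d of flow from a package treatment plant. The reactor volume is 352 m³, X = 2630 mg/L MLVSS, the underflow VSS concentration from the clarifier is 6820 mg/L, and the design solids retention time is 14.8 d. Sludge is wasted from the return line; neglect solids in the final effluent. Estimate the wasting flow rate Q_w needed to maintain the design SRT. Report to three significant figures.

Wasting from the return line (neglecting effluent solids): Q_w = V·X / (θ_c·X_r) = 352.0 × 2630 / (14.8 × 6820) = 9.172 m³/d.

Q_w ≈ 9.17 m³/d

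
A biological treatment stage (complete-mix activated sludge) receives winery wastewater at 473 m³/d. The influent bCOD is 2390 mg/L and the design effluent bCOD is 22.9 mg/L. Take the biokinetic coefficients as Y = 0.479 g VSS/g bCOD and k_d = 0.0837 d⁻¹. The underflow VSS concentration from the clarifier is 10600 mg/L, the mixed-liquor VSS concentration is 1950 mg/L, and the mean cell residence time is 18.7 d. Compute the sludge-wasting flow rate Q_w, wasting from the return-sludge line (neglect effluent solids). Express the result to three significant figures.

Steady-state biomass mass balance: V·X·(1 + k_d·θ_c) = Y·Q·(S₀ − S)·θ_c, so V = 0.479 × 473 × (2390 − 22.9) × 18.7 / [1950 × (1 + 0.0837 × 18.7)] = 1×10^7 / 5002 = 2005 m³.
Q_w = (V·X)/(θ_c X_r) = 2005 × 1950 / (18.7 × 10600) = 19.72 m³/d.

Q_w ≈ 19.7 m³/d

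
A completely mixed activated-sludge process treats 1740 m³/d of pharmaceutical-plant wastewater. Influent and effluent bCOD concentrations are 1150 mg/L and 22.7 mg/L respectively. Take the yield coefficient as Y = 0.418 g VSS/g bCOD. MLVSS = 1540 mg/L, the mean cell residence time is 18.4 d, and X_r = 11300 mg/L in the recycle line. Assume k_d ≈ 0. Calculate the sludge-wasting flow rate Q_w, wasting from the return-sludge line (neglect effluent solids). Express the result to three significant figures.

V·X = Y·Q·ΔS·θ_c gives V = 0.418 × 1740 × (1150 − 22.7) × 18.4 / 1540 = 9796 m³.
Q_w = (V·X)/(θ_c X_r) = 9796 × 1540 / (18.4 × 11300) = 72.56 m³/d.

Q_w ≈ 72.6 m³/d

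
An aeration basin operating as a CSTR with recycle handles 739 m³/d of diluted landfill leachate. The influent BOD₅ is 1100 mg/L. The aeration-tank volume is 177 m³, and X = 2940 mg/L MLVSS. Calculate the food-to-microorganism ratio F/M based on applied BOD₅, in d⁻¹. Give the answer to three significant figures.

F/M = applied load / biomass = Q·S₀/(V·X) = 739 × 1100 / (177.0 × 2940) = 1.562 d⁻¹.

F/M ≈ 1.56 d⁻¹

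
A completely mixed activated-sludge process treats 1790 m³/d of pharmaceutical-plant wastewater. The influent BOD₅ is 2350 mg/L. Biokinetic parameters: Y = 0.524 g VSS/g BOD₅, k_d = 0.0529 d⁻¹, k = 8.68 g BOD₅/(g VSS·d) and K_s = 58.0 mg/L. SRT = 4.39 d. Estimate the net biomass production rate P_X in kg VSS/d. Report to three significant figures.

From the Monod/SRT balance for a CMAS, S = K_s·(1+k_d θ_c)/[θ_c·(Y k − k_d) − 1] = 58.0 × (1 + 0.0529 × 4.39) / [4.39 × (0.524 × 8.68 − 0.0529) − 1] = 71.47 / 18.73 = 3.815 mg/L.
Y_obs = Y / (1 + k_d θ_c) = 0.524 / (1 + 0.0529 × 4.39) = 0.524 / 1.232 = 0.4252.
Q·(S₀ − S) = 1790 × (2350 − 3.81) × 10⁻³ = 4200 kg/d removed.
Net biomass production P_X = Y_obs × Q·(S₀ − S) = 0.4252 × 4200 = 1786 kg VSS/d.

P_X ≈ 1790 kg VSS/d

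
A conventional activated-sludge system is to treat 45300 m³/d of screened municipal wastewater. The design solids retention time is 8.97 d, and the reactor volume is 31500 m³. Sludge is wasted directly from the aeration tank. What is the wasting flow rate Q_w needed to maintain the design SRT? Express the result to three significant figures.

Wasting from the aeration tank: Q_w = V / θ_c = 31500 / 8.97 = 3512 m³/d.

Q_w ≈ 3510 m³/d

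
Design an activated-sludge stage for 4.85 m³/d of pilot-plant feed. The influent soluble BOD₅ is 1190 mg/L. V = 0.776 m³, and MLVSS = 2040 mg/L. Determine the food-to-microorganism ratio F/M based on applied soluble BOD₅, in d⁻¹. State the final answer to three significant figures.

F/M = applied load / biomass = Q·S₀/(V·X) = 4.85 × 1190 / (0.7760 × 2040) = 3.646 d⁻¹.

F/M ≈ 3.65 d⁻¹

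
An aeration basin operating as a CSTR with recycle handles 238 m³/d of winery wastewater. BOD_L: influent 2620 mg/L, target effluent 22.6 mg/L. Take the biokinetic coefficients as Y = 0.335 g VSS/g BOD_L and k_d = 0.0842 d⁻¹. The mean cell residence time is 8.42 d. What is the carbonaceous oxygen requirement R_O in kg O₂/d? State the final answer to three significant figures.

R_O ≈ 446 kg O₂/d

The observed yield is Y_obs = Y/(1 + k_d·θ_c) = 0.335 / (1 + 0.0842 × 8.42) = 0.335 / 1.709 = 0.1960 g VSS per g BOD_L removed.
Q·(S₀ − S) = 238 × (2620 − 22.6) × 10⁻³ = 618.2 kg/d removed.
Net sludge production P_X = 0.1960 × 618.2 = 121.2 kg VSS/d.
R_O = Q·ΔS − 1.42 P_X = 618.2 − 172.1 = 446.1 kg O₂/d.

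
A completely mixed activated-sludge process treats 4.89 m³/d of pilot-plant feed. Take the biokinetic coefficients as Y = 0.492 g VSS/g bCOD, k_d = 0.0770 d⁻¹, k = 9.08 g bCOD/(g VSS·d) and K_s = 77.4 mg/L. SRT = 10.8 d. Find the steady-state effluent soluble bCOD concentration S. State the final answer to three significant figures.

From the Monod/SRT balance for a CMAS, S = K_s·(1+k_d θ_c)/[θ_c·(Y k − k_d) − 1] = 77.4 × (1 + 0.0770 × 10.8) / [10.8 × (0.492 × 9.08 − 0.0770) − 1] = 141.8 / 46.42 = 3.054 mg/L.

S ≈ 3.05 mg/L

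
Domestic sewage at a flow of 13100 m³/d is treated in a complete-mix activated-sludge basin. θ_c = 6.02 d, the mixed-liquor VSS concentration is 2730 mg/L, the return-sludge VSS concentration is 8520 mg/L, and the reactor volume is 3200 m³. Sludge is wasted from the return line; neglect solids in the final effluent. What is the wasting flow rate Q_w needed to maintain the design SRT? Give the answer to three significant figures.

θ_c = V·X/(Q_w·X_r) when wasting from the recycle, so Q_w = V·X/(θ_c·X_r) = 3200 × 2730 / (6.02 × 8520) = 170.3 m³/d.

Q_w ≈ 170 m³/d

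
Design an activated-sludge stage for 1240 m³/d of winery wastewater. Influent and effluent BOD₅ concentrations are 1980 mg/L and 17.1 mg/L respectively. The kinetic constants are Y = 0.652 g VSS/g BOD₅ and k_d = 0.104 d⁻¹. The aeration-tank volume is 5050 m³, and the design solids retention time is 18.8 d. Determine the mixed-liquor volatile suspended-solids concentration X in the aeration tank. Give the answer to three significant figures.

X = Y·Q·ΔS·θ_c / [V·(1 + k_d θ_c)] = 0.652 × 1240 × (1980 − 17.1) × 18.8 / [5050 × (1 + 0.104 × 18.8)] = 1999 mg/L.

X ≈ 2000 mg/L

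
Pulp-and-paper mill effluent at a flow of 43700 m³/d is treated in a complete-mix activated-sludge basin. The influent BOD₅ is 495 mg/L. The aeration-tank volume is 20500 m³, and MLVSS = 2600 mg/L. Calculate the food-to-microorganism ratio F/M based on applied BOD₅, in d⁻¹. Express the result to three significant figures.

F/M = applied load / biomass = Q·S₀/(V·X) = 43700 × 495 / (20500 × 2600) = 0.4058 d⁻¹.

F/M ≈ 0.406 d⁻¹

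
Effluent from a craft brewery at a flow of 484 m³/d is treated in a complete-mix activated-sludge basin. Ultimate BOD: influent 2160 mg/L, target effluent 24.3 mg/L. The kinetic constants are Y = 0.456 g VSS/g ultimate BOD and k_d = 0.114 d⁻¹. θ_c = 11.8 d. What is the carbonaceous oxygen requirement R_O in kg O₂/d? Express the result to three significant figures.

Y_obs = Y / (1 + k_d θ_c) = 0.456 / (1 + 0.114 × 11.8) = 0.456 / 2.345 = 0.1944.
ΔS = 2160 − 24.3 = 2136 mg/L, so the substrate removal rate is 484 × 2136/1000 = 1034 kg ultimate BOD/d.
Net sludge production P_X = 0.1944 × 1034 = 201.0 kg VSS/d.
R_O = Q·ΔS − 1.42 P_X = 1034 − 285.4 = 748.3 kg O₂/d.

R_O ≈ 748 kg O₂/d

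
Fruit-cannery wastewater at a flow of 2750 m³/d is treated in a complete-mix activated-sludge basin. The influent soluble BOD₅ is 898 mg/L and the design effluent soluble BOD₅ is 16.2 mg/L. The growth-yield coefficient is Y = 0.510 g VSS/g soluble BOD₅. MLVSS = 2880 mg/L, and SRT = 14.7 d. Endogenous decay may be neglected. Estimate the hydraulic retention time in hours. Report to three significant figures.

With k_d = 0 the design equation reduces to V = Y Q (S₀−S) θ_c / X = 0.510 × 2750 × (898 − 16.2) × 14.7 / 2880 = 6312 m³.
τ = V/Q = 6312/2750 = 2.295 d, or 55.09 h.

τ ≈ 55.1 h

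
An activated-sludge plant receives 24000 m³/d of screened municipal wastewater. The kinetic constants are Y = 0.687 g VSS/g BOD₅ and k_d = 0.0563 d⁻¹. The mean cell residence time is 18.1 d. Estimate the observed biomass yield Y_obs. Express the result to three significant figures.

Y_obs ≈ 0.340 g VSS/g BOD₅

Y_obs = Y / (1 + k_d θ_c) = 0.687 / (1 + 0.0563 × 18.1) = 0.687 / 2.019 = 0.3403.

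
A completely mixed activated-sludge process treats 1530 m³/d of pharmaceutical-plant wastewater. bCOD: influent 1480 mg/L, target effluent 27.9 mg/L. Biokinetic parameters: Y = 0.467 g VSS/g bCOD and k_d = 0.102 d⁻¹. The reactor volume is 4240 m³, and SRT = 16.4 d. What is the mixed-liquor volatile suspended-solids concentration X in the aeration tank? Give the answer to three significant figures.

From V·X·(1 + k_d·θ_c) = Y·Q·(S₀ − S)·θ_c: X = 0.467 × 1530 × (1480 − 27.9) × 16.4 / [4240 × (1 + 0.102 × 16.4)] = 1501 mg/L.

X ≈ 1500 mg/L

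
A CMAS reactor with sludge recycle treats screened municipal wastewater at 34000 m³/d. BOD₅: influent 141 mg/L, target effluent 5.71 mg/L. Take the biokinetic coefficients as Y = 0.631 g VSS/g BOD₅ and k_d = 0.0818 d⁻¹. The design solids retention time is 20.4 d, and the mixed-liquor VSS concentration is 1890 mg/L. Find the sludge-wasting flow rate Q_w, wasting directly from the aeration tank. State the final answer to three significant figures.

Rearranging the biomass balance for a CMAS with decay, V = Y·Q·ΔS·θ_c / [X·(1+k_d θ_c)] = 0.631 × 34000 × (141 − 5.71) × 20.4 / [1890 × (1 + 0.0818 × 20.4)] = 5.92×10^7 / 5044 = 11739 m³.
For wasting at MLVSS concentration, Q_w = V/θ_c = 11739/20.4 = 575.5 m³/d.

Q_w ≈ 575 m³/d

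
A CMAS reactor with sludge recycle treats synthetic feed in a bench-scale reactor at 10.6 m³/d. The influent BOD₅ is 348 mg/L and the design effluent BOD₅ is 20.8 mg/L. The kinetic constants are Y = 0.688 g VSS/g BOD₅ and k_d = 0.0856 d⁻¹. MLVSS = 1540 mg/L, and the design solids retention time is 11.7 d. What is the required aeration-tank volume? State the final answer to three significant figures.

Steady-state biomass mass balance: V·X·(1 + k_d·θ_c) = Y·Q·(S₀ − S)·θ_c, so V = 0.688 × 10.6 × (348 − 20.8) × 11.7 / [1540 × (1 + 0.0856 × 11.7)] = 2.79×10^4 / 3082 = 9.058 m³.

V ≈ 9.06 m³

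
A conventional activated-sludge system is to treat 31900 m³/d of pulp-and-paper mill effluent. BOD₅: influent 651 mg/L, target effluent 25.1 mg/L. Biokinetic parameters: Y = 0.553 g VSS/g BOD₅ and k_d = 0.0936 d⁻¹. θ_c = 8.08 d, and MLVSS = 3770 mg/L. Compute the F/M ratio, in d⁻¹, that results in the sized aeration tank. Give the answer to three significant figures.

F/M ≈ 0.409 d⁻¹

From the SRT design equation V = Y Q (S₀−S) θ_c / [X (1 + k_d θ_c)] = 0.553 × 31900 × (651 − 25.1) × 8.08 / [3770 × (1 + 0.0936 × 8.08)] = 8.92×10^7 / 6621 = 13474 m³.
Food-to-microorganism ratio F/M = Q S₀ / (V X) = 31900 × 651 / (13474 × 3770) = 0.4088 d⁻¹.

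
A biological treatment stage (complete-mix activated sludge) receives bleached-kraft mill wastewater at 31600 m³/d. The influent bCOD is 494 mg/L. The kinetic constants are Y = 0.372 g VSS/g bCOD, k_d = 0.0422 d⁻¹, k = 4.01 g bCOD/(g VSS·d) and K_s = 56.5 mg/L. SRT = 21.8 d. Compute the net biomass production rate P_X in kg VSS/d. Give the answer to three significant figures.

P_X ≈ 3000 kg VSS/d

Effluent substrate depends only on kinetics and SRT: S = K_s(1 + k_d θ_c) / [θ_c(Yk − k_d) − 1] = 56.5 × (1 + 0.0422 × 21.8) / [21.8 × (0.372 × 4.01 − 0.0422) − 1] = 108.5 / 30.60 = 3.545 mg/L.
Correct the yield for decay: Y_obs = Y/(1 + k_d θ_c) = 0.372 / (1 + 0.0422 × 21.8) = 0.372 / 1.920 = 0.1938.
Substrate removed = Q·(S₀ − S) = 31600 m³/d × (494 − 3.55) g/m³ = 1.55×10^7 g/d = 15498 kg/d.
P_X = Y_obs · Q(S₀ − S) = 0.1938 × 15498 = 3003 kg VSS/d.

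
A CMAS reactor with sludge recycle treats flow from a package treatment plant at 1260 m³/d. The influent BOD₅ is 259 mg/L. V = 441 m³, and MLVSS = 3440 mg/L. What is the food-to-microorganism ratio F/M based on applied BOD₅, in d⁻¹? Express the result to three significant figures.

F/M ≈ 0.215 d⁻¹

Food-to-microorganism ratio F/M = Q S₀ / (V X) = 1260 × 259 / (441.0 × 3440) = 0.2151 d⁻¹.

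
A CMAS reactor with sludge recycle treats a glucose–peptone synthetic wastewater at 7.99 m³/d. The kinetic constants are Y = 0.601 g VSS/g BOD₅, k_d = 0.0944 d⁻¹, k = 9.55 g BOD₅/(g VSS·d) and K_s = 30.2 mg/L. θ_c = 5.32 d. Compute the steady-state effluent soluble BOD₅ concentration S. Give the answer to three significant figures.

Effluent substrate depends only on kinetics and SRT: S = K_s(1 + k_d θ_c) / [θ_c(Yk − k_d) − 1] = 30.2 × (1 + 0.0944 × 5.32) / [5.32 × (0.601 × 9.55 − 0.0944) − 1] = 45.37 / 29.03 = 1.563 mg/L.

S ≈ 1.56 mg/L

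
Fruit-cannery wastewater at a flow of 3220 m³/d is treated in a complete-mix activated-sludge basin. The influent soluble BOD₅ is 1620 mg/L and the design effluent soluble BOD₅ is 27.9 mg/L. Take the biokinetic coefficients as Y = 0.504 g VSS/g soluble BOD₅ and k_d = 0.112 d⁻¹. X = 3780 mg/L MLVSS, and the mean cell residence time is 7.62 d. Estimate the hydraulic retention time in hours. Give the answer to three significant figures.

τ ≈ 20.9 h

From the SRT design equation V = Y Q (S₀−S) θ_c / [X (1 + k_d θ_c)] = 0.504 × 3220 × (1620 − 27.9) × 7.62 / [3780 × (1 + 0.112 × 7.62)] = 1.97×10^7 / 7006 = 2810 m³.
Hydraulic retention time τ = V/Q = 2810 / 3220 = 0.8727 d = 20.95 h.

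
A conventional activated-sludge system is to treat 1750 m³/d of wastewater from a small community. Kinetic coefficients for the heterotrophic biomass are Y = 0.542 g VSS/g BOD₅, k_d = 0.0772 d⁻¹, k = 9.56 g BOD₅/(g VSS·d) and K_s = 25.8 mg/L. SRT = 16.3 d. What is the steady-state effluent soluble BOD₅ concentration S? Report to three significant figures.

Effluent substrate depends only on kinetics and SRT: S = K_s(1 + k_d θ_c) / [θ_c(Yk − k_d) − 1] = 25.8 × (1 + 0.0772 × 16.3) / [16.3 × (0.542 × 9.56 − 0.0772) − 1] = 58.27 / 82.20 = 0.7088 mg/L.

S ≈ 0.709 mg/L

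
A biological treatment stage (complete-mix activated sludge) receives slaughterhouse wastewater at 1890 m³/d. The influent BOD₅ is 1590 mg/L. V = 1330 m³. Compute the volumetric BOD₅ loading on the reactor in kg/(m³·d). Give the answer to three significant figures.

Applied BOD₅ load per unit volume = Q·S₀/V = (1890 × 1590/1000)/1330 = 2.259 kg BOD₅·m⁻³·d⁻¹.

L_v ≈ 2.26 kg BOD₅/(m³·d)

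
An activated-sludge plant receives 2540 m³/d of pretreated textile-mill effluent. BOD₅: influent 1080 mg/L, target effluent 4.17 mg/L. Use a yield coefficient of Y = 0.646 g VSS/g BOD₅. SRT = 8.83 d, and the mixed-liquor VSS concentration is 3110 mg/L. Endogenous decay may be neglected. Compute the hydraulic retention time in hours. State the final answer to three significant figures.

With k_d = 0 the design equation reduces to V = Y Q (S₀−S) θ_c / X = 0.646 × 2540 × (1080 − 4.17) × 8.83 / 3110 = 5012 m³.
HRT = V/Q = 5012 m³ / 2540 m³·d⁻¹ = 1.973 d × 24 = 47.36 h.

τ ≈ 47.4 h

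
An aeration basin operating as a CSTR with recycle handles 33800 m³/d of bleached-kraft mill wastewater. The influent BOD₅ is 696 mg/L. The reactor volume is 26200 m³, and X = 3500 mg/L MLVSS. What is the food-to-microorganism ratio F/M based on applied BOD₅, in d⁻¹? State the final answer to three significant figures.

F/M ≈ 0.257 d⁻¹

F/M = applied load / biomass = Q·S₀/(V·X) = 33800 × 696 / (26200 × 3500) = 0.2565 d⁻¹.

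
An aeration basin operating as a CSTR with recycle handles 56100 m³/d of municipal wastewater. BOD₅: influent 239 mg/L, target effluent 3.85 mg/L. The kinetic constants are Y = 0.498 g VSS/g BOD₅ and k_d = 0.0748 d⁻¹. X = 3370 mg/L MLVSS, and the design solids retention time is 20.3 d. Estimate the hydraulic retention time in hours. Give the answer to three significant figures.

τ ≈ 6.72 h

From the SRT design equation V = Y Q (S₀−S) θ_c / [X (1 + k_d θ_c)] = 0.498 × 56100 × (239 − 3.85) × 20.3 / [3370 × (1 + 0.0748 × 20.3)] = 1.33×10^8 / 8487 = 15713 m³.
HRT = V/Q = 15713 m³ / 56100 m³·d⁻¹ = 0.2801 d × 24 = 6.722 h.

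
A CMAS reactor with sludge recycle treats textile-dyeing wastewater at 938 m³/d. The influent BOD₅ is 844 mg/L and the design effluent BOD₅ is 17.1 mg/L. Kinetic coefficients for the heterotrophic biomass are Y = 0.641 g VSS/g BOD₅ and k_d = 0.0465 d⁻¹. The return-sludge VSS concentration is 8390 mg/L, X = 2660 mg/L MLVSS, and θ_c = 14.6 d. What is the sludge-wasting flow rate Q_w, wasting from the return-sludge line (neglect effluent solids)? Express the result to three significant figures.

Q_w ≈ 35.3 m³/d

From the SRT design equation V = Y Q (S₀−S) θ_c / [X (1 + k_d θ_c)] = 0.641 × 938 × (844 − 17.1) × 14.6 / [2660 × (1 + 0.0465 × 14.6)] = 7.26×10^6 / 4466 = 1625 m³.
Wasting from the return line (neglecting effluent solids): Q_w = V·X / (θ_c·X_r) = 1625 × 2660 / (14.6 × 8390) = 35.30 m³/d.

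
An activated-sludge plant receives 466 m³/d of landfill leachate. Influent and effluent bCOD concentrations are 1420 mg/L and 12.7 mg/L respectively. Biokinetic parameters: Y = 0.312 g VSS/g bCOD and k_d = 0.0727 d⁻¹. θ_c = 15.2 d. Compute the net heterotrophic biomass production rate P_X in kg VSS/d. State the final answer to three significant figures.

P_X ≈ 97.2 kg VSS/d

Y_obs = Y / (1 + k_d θ_c) = 0.312 / (1 + 0.0727 × 15.2) = 0.312 / 2.105 = 0.1482.
Mass of bCOD removed per day: Q(S₀ − S) = 466 × 1407 g/m³ = 655.8 kg/d.
Net biomass production P_X = Y_obs × Q·(S₀ − S) = 0.1482 × 655.8 = 97.20 kg VSS/d.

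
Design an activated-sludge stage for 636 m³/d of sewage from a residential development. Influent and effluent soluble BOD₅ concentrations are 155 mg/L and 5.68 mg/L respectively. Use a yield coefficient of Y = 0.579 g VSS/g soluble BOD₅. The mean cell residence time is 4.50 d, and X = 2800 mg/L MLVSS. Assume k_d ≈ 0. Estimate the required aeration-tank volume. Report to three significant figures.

With k_d = 0 the design equation reduces to V = Y Q (S₀−S) θ_c / X = 0.579 × 636 × (155 − 5.68) × 4.50 / 2800 = 88.37 m³.

V ≈ 88.4 m³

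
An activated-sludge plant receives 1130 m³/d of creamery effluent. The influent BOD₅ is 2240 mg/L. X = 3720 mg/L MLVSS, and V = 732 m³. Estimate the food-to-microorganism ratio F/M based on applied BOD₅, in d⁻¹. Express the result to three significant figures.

Food-to-microorganism ratio F/M = Q S₀ / (V X) = 1130 × 2240 / (732.0 × 3720) = 0.9295 d⁻¹.

F/M ≈ 0.930 d⁻¹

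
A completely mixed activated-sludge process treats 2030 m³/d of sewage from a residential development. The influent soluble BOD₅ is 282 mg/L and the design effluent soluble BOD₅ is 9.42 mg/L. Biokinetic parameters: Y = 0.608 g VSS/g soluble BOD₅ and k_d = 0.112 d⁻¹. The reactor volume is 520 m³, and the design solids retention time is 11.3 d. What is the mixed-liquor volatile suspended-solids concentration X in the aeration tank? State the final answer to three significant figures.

X ≈ 3230 mg/L

Solving the biomass balance for X: X = Y Q (S₀−S) θ_c / [V (1+k_d θ_c)] = 0.608 × 2030 × (282 − 9.42) × 11.3 / [520 × (1 + 0.112 × 11.3)] = 3227 mg/L.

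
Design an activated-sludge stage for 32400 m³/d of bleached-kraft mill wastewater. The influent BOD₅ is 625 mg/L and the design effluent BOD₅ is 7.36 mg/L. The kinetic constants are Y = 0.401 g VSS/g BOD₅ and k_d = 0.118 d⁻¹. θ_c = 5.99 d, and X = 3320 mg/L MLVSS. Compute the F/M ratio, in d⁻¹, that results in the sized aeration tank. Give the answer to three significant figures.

Rearranging the biomass balance for a CMAS with decay, V = Y·Q·ΔS·θ_c / [X·(1+k_d θ_c)] = 0.401 × 32400 × (625 − 7.36) × 5.99 / [3320 × (1 + 0.118 × 5.99)] = 4.81×10^7 / 5667 = 8483 m³.
F/M = Q·S₀ / (V·X) = 32400 × 625 / (8483 × 3320) = 0.7191 g BOD₅·(g VSS·d)⁻¹.

F/M ≈ 0.719 d⁻¹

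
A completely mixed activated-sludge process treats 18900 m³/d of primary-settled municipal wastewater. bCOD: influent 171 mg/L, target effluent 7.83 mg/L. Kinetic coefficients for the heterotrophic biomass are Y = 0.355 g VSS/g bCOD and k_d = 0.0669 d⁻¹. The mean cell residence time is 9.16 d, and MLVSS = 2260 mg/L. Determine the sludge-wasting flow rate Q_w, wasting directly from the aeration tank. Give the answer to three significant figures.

Rearranging the biomass balance for a CMAS with decay, V = Y·Q·ΔS·θ_c / [X·(1+k_d θ_c)] = 0.355 × 18900 × (171 − 7.83) × 9.16 / [2260 × (1 + 0.0669 × 9.16)] = 1×10^7 / 3645 = 2751 m³.
For wasting at MLVSS concentration, Q_w = V/θ_c = 2751/9.16 = 300.4 m³/d.

Q_w ≈ 300 m³/d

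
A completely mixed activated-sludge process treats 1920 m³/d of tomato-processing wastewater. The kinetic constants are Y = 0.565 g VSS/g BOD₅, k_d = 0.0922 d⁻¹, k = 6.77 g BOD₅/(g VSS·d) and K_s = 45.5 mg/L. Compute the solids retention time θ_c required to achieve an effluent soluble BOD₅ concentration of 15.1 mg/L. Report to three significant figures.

θ_c ≈ 1.16 d

From 1/θ_c = Y·k·S/(K_s + S) − k_d: Y·k·S/(K_s+S) = 0.565 × 6.77 × 15.1 / (45.5 + 15.1) = 0.9531 d⁻¹.
Then 1/θ_c = μ − k_d = 0.9531 − 0.0922 = 0.8609 d⁻¹, giving θ_c = 1.162 d.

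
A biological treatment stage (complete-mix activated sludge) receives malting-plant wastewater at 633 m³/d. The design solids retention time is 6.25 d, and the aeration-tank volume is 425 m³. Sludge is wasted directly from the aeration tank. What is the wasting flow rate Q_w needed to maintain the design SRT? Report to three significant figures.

Q_w ≈ 68.0 m³/d

With mixed-liquor wasting, θ_c = V/Q_w, so Q_w = V/θ_c = 425.0/6.25 = 68.00 m³/d.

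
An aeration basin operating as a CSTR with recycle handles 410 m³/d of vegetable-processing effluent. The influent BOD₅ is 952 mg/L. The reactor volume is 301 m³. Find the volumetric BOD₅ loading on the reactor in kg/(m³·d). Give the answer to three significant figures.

L_v = Q S₀ / V = 410 × 952 × 10⁻³ / 301.0 = 1.297 kg/(m³·d).

L_v ≈ 1.30 kg BOD₅/(m³·d)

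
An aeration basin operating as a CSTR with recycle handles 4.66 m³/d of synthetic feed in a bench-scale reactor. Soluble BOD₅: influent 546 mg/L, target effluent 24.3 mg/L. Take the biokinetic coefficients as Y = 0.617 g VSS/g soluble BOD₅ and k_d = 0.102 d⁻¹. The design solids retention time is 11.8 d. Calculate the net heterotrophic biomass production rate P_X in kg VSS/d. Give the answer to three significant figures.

P_X ≈ 0.681 kg VSS/d

Correct the yield for decay: Y_obs = Y/(1 + k_d θ_c) = 0.617 / (1 + 0.102 × 11.8) = 0.617 / 2.204 = 0.2800.
Substrate removed = Q·(S₀ − S) = 4.66 m³/d × (546 − 24.3) g/m³ = 2.43×10^3 g/d = 2.431 kg/d.
So the net sludge growth is P_X = 0.2800 × 2.431 = 0.6807 kg VSS/d.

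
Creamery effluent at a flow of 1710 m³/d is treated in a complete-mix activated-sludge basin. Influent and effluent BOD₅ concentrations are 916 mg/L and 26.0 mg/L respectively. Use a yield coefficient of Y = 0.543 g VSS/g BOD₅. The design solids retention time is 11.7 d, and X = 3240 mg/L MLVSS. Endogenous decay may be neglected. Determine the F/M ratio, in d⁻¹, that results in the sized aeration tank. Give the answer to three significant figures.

F/M ≈ 0.162 d⁻¹

With k_d = 0 the design equation reduces to V = Y Q (S₀−S) θ_c / X = 0.543 × 1710 × (916 − 26.0) × 11.7 / 3240 = 2984 m³.
Food-to-microorganism ratio F/M = Q S₀ / (V X) = 1710 × 916 / (2984 × 3240) = 0.1620 d⁻¹.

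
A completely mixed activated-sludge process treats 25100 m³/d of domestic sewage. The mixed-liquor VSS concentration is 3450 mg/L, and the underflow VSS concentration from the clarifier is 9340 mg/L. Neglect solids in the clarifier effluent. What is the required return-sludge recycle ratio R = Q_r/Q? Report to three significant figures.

R ≈ 0.586

Solids balance on the clarifier gives (1+R)X = R·X_r, so R = X/(X_r − X) = 3450 / (9340 − 3450) = 0.5857.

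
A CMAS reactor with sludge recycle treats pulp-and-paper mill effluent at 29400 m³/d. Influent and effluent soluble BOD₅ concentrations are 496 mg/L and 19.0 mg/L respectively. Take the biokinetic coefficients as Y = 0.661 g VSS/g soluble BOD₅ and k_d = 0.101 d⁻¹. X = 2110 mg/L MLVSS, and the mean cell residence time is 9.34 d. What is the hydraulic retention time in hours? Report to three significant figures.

From the SRT design equation V = Y Q (S₀−S) θ_c / [X (1 + k_d θ_c)] = 0.661 × 29400 × (496 − 19.0) × 9.34 / [2110 × (1 + 0.101 × 9.34)] = 8.66×10^7 / 4100 = 21115 m³.
HRT = V/Q = 21115 m³ / 29400 m³·d⁻¹ = 0.7182 d × 24 = 17.24 h.

τ ≈ 17.2 h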